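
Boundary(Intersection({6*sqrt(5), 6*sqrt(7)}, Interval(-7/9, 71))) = {6*sqrt(5), 6*sqrt(7)}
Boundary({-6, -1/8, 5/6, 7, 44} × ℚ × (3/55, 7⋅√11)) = {-6, -1/8, 5/6, 7, 44} × ℝ × [3/55, 7⋅√11]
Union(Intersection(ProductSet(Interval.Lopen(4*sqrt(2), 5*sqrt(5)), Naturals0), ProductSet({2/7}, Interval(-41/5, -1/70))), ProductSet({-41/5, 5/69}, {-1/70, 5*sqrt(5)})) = ProductSet({-41/5, 5/69}, {-1/70, 5*sqrt(5)})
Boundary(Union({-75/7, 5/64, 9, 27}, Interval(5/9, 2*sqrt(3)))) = {-75/7, 5/64, 5/9, 9, 27, 2*sqrt(3)}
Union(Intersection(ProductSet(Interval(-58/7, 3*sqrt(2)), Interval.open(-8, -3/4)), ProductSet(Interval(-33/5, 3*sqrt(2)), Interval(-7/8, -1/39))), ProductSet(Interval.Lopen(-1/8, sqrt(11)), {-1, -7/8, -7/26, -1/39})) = Union(ProductSet(Interval(-33/5, 3*sqrt(2)), Interval.Ropen(-7/8, -3/4)), ProductSet(Interval.Lopen(-1/8, sqrt(11)), {-1, -7/8, -7/26, -1/39}))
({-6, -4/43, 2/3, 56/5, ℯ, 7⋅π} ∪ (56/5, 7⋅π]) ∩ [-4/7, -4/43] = {-4/43}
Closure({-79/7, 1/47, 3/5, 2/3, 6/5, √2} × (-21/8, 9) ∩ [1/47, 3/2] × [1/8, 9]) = {1/47, 3/5, 2/3, 6/5, √2} × [1/8, 9]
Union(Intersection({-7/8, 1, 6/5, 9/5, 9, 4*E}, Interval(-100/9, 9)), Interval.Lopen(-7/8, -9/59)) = Union({1, 6/5, 9/5, 9}, Interval(-7/8, -9/59))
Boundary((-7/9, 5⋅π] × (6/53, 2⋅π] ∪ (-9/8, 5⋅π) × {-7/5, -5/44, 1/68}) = ([-9/8, 5⋅π] × {-7/5, -5/44, 1/68}) ∪ ({-7/9, 5⋅π} × [6/53, 2⋅π]) ∪ ([-7/9, 5⋅π] × {6/53, 2⋅π})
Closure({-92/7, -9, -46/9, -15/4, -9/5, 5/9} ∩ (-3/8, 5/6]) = {5/9}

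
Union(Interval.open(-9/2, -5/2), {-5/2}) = Interval.Lopen(-9/2, -5/2)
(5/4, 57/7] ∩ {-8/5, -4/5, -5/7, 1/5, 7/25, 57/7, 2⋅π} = {57/7, 2⋅π}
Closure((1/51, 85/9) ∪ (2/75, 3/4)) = [1/51, 85/9]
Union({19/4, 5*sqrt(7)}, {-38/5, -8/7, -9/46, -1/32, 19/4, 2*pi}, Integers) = Union({-38/5, -8/7, -9/46, -1/32, 19/4, 5*sqrt(7), 2*pi}, Integers)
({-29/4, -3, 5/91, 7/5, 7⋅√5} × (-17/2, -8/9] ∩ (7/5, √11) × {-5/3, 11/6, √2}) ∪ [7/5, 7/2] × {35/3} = [7/5, 7/2] × {35/3}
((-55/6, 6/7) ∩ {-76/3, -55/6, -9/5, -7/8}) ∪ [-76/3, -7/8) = [-76/3, -7/8]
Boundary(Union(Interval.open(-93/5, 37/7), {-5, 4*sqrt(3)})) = {-93/5, 37/7, 4*sqrt(3)}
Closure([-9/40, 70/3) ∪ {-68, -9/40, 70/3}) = {-68} ∪ [-9/40, 70/3]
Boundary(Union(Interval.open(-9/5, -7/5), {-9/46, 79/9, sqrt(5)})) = {-9/5, -7/5, -9/46, 79/9, sqrt(5)}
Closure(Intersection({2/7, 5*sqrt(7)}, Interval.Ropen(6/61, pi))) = {2/7}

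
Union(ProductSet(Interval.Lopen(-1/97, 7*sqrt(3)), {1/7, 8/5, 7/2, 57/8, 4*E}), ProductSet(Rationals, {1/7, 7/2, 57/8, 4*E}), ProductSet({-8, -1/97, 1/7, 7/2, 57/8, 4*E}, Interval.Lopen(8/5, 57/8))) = Union(ProductSet({-8, -1/97, 1/7, 7/2, 57/8, 4*E}, Interval.Lopen(8/5, 57/8)), ProductSet(Interval.Lopen(-1/97, 7*sqrt(3)), {1/7, 8/5, 7/2, 57/8, 4*E}), ProductSet(Rationals, {1/7, 7/2, 57/8, 4*E}))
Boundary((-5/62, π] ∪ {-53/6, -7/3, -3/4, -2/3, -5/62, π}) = {-53/6, -7/3, -3/4, -2/3, -5/62, π}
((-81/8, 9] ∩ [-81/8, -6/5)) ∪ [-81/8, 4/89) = [-81/8, 4/89)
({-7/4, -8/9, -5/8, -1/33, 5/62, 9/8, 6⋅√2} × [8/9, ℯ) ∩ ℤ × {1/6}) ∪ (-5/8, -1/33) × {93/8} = (-5/8, -1/33) × {93/8}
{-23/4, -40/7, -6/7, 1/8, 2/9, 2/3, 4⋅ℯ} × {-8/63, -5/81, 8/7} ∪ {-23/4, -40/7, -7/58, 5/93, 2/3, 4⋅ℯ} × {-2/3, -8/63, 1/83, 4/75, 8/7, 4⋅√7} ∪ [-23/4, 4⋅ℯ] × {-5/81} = ([-23/4, 4⋅ℯ] × {-5/81}) ∪ ({-23/4, -40/7, -6/7, 1/8, 2/9, 2/3, 4⋅ℯ} × {-8/63, -5/81, 8/7}) ∪ ({-23/4, -40/7, -7/58, 5/93, 2/3, 4⋅ℯ} × {-2/3, -8/63, 1/83, 4/75, 8/7, 4⋅√7})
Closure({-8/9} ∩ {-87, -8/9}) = {-8/9}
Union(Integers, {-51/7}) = Union({-51/7}, Integers)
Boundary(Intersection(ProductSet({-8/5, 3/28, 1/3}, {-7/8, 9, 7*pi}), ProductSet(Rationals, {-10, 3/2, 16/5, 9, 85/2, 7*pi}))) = ProductSet({-8/5, 3/28, 1/3}, {9, 7*pi})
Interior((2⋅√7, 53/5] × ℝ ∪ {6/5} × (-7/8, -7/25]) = (2⋅√7, 53/5) × ℝ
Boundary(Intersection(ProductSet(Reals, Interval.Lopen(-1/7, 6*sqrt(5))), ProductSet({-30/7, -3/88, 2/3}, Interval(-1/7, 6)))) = ProductSet({-30/7, -3/88, 2/3}, Interval(-1/7, 6))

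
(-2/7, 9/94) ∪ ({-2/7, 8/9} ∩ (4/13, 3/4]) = (-2/7, 9/94)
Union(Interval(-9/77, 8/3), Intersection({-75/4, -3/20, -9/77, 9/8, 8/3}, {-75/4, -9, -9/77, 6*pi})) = Union({-75/4}, Interval(-9/77, 8/3))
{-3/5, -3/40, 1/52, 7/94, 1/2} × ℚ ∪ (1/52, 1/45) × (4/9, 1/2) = ({-3/5, -3/40, 1/52, 7/94, 1/2} × ℚ) ∪ ((1/52, 1/45) × (4/9, 1/2))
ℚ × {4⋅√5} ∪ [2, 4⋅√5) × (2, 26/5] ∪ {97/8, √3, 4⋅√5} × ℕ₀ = (ℚ × {4⋅√5}) ∪ ({97/8, √3, 4⋅√5} × ℕ₀) ∪ ([2, 4⋅√5) × (2, 26/5])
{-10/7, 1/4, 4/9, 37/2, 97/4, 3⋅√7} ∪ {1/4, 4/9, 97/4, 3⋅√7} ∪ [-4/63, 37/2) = {-10/7, 97/4} ∪ [-4/63, 37/2]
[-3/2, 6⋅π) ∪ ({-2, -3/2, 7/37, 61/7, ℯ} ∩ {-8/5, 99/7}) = [-3/2, 6⋅π)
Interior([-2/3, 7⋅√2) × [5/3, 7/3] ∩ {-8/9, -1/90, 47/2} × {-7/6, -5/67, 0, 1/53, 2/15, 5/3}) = ∅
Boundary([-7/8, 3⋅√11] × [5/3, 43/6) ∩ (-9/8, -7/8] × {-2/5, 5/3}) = {-7/8} × {5/3}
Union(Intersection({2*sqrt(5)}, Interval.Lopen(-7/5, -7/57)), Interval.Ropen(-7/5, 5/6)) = Interval.Ropen(-7/5, 5/6)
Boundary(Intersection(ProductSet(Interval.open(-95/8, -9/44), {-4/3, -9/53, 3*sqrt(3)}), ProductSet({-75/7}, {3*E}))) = EmptySet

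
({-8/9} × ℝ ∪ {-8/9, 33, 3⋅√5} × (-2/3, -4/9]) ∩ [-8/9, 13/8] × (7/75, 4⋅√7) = {-8/9} × (7/75, 4⋅√7)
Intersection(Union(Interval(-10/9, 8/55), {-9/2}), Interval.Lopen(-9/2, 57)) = Interval(-10/9, 8/55)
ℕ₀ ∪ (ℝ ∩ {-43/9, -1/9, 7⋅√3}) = {-43/9, -1/9, 7⋅√3} ∪ ℕ₀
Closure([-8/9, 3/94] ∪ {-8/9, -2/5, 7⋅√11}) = [-8/9, 3/94] ∪ {7⋅√11}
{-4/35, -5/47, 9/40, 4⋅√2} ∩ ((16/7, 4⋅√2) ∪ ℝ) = {-4/35, -5/47, 9/40, 4⋅√2}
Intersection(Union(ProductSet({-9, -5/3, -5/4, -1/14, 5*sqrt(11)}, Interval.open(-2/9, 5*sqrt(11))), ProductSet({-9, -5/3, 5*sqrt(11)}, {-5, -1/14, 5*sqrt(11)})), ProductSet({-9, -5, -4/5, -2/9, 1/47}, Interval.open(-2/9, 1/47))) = ProductSet({-9}, Interval.open(-2/9, 1/47))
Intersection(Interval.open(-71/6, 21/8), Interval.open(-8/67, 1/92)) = Interval.open(-8/67, 1/92)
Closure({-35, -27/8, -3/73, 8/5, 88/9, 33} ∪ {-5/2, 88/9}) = {-35, -27/8, -5/2, -3/73, 8/5, 88/9, 33}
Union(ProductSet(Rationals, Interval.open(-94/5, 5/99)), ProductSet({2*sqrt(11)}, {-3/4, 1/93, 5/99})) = Union(ProductSet({2*sqrt(11)}, {-3/4, 1/93, 5/99}), ProductSet(Rationals, Interval.open(-94/5, 5/99)))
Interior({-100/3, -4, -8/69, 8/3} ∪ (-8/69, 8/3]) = (-8/69, 8/3)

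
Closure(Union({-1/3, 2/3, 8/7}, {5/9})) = {-1/3, 5/9, 2/3, 8/7}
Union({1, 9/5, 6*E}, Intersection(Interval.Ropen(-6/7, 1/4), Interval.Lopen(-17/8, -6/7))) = {-6/7, 1, 9/5, 6*E}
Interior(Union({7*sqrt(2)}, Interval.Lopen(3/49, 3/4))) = Interval.open(3/49, 3/4)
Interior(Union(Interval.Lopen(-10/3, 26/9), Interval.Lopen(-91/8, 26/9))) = Interval.open(-91/8, 26/9)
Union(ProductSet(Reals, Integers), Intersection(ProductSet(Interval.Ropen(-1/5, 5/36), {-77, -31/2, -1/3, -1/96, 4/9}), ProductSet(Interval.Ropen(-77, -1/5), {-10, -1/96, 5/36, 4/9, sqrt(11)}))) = ProductSet(Reals, Integers)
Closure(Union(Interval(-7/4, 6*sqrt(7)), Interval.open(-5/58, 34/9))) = Interval(-7/4, 6*sqrt(7))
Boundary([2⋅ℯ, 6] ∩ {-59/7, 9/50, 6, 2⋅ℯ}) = {6, 2⋅ℯ}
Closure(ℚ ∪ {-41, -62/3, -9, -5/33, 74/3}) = ℝ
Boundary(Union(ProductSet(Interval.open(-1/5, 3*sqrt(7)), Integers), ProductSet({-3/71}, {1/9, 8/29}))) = Union(ProductSet({-3/71}, {1/9, 8/29}), ProductSet(Interval(-1/5, 3*sqrt(7)), Integers))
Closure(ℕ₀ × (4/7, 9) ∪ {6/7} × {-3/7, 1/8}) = ({6/7} × {-3/7, 1/8}) ∪ (ℕ₀ × [4/7, 9])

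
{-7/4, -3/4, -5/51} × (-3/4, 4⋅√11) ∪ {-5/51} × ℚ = ({-5/51} × ℚ) ∪ ({-7/4, -3/4, -5/51} × (-3/4, 4⋅√11))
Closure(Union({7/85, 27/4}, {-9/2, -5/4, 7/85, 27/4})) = {-9/2, -5/4, 7/85, 27/4}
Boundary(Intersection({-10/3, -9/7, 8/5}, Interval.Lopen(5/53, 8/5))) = {8/5}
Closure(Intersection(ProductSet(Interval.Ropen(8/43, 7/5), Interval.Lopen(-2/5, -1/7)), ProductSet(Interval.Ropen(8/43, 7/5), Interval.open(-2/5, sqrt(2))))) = Union(ProductSet({8/43, 7/5}, Interval(-2/5, -1/7)), ProductSet(Interval(8/43, 7/5), {-2/5, -1/7}), ProductSet(Interval.Ropen(8/43, 7/5), Interval.Lopen(-2/5, -1/7)))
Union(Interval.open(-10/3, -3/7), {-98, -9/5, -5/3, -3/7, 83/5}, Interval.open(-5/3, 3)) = Union({-98, 83/5}, Interval.open(-10/3, 3))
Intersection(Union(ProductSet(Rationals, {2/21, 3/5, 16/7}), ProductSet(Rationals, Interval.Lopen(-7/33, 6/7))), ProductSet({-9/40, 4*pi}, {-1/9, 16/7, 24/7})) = ProductSet({-9/40}, {-1/9, 16/7})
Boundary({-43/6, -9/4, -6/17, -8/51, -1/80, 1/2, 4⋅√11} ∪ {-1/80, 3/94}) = {-43/6, -9/4, -6/17, -8/51, -1/80, 3/94, 1/2, 4⋅√11}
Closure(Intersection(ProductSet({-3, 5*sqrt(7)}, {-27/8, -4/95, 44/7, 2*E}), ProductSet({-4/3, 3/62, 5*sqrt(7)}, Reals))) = ProductSet({5*sqrt(7)}, {-27/8, -4/95, 44/7, 2*E})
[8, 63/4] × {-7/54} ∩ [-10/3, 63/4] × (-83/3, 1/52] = [8, 63/4] × {-7/54}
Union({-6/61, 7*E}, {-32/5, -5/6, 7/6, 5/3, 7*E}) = {-32/5, -5/6, -6/61, 7/6, 5/3, 7*E}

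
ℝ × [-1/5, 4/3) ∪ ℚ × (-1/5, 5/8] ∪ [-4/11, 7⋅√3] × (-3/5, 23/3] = (ℝ × [-1/5, 4/3)) ∪ ([-4/11, 7⋅√3] × (-3/5, 23/3])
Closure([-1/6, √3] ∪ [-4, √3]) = [-4, √3]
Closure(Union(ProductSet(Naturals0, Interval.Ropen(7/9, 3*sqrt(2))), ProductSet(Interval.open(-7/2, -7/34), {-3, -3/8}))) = Union(ProductSet(Interval(-7/2, -7/34), {-3, -3/8}), ProductSet(Naturals0, Interval(7/9, 3*sqrt(2))))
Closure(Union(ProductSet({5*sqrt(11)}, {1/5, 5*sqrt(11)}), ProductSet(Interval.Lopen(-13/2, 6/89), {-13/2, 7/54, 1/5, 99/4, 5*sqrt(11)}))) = Union(ProductSet({5*sqrt(11)}, {1/5, 5*sqrt(11)}), ProductSet(Interval(-13/2, 6/89), {-13/2, 7/54, 1/5, 99/4, 5*sqrt(11)}))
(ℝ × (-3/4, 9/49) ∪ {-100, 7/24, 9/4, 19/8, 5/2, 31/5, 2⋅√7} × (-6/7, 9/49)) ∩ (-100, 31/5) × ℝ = ((-100, 31/5) × (-3/4, 9/49)) ∪ ({7/24, 9/4, 19/8, 5/2, 2⋅√7} × (-6/7, 9/49))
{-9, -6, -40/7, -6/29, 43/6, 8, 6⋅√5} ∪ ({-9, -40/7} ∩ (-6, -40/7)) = {-9, -6, -40/7, -6/29, 43/6, 8, 6⋅√5}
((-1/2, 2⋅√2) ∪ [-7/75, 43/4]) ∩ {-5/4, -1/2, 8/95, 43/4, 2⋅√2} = {8/95, 43/4, 2⋅√2}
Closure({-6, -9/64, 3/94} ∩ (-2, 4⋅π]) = {-9/64, 3/94}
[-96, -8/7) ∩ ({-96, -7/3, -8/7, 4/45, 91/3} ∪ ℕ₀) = {-96, -7/3}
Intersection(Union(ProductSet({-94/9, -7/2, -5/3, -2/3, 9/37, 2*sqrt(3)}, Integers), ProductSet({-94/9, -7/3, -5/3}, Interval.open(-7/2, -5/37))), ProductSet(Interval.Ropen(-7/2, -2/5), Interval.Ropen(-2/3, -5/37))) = ProductSet({-7/3, -5/3}, Interval.Ropen(-2/3, -5/37))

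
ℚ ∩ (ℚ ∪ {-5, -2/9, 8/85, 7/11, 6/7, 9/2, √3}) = ℚ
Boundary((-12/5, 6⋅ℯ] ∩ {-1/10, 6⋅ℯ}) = {-1/10, 6⋅ℯ}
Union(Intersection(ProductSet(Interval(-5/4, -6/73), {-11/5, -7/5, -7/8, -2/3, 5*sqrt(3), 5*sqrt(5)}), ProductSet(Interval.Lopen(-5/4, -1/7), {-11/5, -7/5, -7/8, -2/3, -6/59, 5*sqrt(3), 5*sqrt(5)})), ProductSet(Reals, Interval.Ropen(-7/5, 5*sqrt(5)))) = Union(ProductSet(Interval.Lopen(-5/4, -1/7), {-11/5, -7/5, -7/8, -2/3, 5*sqrt(3), 5*sqrt(5)}), ProductSet(Reals, Interval.Ropen(-7/5, 5*sqrt(5))))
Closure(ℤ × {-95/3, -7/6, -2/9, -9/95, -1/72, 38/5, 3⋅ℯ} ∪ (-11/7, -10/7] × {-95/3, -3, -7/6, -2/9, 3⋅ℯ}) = (ℤ × {-95/3, -7/6, -2/9, -9/95, -1/72, 38/5, 3⋅ℯ}) ∪ ([-11/7, -10/7] × {-95/3, -3, -7/6, -2/9, 3⋅ℯ})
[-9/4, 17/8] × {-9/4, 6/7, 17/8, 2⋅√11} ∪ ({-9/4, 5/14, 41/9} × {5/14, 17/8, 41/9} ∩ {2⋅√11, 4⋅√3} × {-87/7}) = [-9/4, 17/8] × {-9/4, 6/7, 17/8, 2⋅√11}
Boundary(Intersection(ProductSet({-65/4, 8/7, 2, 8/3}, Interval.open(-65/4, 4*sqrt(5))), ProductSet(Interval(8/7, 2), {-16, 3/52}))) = ProductSet({8/7, 2}, {-16, 3/52})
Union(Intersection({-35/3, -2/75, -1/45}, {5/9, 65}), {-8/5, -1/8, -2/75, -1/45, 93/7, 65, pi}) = {-8/5, -1/8, -2/75, -1/45, 93/7, 65, pi}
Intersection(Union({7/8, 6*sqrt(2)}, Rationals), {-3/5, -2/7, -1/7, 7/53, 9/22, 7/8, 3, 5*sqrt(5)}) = {-3/5, -2/7, -1/7, 7/53, 9/22, 7/8, 3}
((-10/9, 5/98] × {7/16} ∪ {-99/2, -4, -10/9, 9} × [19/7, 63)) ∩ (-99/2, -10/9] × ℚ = {-4, -10/9} × (ℚ ∩ [19/7, 63))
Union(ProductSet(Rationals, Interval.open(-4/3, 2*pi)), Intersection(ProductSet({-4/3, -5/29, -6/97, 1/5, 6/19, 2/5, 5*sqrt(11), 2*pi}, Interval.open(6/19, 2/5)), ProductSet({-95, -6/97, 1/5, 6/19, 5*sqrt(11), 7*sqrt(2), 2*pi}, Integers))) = ProductSet(Rationals, Interval.open(-4/3, 2*pi))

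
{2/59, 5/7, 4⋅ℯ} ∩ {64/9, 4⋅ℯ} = {4⋅ℯ}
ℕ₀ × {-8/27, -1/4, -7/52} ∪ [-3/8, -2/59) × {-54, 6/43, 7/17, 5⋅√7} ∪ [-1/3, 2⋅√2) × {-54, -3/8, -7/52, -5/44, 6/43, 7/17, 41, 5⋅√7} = (ℕ₀ × {-8/27, -1/4, -7/52}) ∪ ([-3/8, -2/59) × {-54, 6/43, 7/17, 5⋅√7}) ∪ ([-1/3, 2⋅√2) × {-54, -3/8, -7/52, -5/44, 6/43, 7/17, 41, 5⋅√7})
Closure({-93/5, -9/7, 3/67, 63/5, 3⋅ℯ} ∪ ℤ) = ℤ ∪ {-93/5, -9/7, 3/67, 63/5, 3⋅ℯ}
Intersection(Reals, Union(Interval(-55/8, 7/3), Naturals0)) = Union(Interval(-55/8, 7/3), Naturals0)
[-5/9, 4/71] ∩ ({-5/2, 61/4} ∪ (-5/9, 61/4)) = (-5/9, 4/71]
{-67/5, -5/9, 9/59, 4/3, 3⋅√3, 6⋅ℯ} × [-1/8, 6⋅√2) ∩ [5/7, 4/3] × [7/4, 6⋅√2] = {4/3} × [7/4, 6⋅√2)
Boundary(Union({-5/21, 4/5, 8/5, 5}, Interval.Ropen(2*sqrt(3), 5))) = {-5/21, 4/5, 8/5, 5, 2*sqrt(3)}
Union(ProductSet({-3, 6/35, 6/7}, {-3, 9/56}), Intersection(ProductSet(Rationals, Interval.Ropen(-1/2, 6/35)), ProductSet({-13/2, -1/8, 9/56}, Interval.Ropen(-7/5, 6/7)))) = Union(ProductSet({-13/2, -1/8, 9/56}, Interval.Ropen(-1/2, 6/35)), ProductSet({-3, 6/35, 6/7}, {-3, 9/56}))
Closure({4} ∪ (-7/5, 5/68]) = [-7/5, 5/68] ∪ {4}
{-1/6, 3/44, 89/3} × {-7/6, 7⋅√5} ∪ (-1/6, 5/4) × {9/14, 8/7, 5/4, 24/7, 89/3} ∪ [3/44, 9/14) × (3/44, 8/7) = ([3/44, 9/14) × (3/44, 8/7)) ∪ ({-1/6, 3/44, 89/3} × {-7/6, 7⋅√5}) ∪ ((-1/6, 5/4) × {9/14, 8/7, 5/4, 24/7, 89/3})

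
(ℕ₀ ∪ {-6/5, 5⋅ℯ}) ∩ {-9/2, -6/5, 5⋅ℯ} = {-6/5, 5⋅ℯ}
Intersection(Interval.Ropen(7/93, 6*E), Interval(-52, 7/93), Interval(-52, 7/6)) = {7/93}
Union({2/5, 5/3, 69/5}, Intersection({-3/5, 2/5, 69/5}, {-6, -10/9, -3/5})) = {-3/5, 2/5, 5/3, 69/5}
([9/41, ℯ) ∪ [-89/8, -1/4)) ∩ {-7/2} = {-7/2}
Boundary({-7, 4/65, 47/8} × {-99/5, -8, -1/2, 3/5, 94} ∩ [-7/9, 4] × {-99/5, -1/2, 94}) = {4/65} × {-99/5, -1/2, 94}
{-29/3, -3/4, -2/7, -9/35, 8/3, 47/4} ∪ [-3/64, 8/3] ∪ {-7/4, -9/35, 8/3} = {-29/3, -7/4, -3/4, -2/7, -9/35, 47/4} ∪ [-3/64, 8/3]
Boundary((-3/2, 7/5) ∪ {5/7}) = {-3/2, 7/5}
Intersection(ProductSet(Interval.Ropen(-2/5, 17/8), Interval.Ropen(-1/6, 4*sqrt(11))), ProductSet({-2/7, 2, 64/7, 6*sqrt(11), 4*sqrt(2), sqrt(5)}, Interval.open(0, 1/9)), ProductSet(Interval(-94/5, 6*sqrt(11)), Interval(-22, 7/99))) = ProductSet({-2/7, 2}, Interval.Lopen(0, 7/99))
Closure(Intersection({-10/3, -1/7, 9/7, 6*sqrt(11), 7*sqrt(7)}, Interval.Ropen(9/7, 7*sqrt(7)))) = {9/7}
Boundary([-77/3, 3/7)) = {-77/3, 3/7}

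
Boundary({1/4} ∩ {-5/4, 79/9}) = ∅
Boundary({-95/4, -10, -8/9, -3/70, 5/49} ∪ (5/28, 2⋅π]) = {-95/4, -10, -8/9, -3/70, 5/49, 5/28, 2⋅π}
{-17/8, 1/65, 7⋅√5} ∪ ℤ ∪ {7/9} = ℤ ∪ {-17/8, 1/65, 7/9, 7⋅√5}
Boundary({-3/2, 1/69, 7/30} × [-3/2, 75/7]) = {-3/2, 1/69, 7/30} × [-3/2, 75/7]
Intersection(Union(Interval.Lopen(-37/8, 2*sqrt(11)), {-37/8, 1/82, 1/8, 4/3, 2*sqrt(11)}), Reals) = Interval(-37/8, 2*sqrt(11))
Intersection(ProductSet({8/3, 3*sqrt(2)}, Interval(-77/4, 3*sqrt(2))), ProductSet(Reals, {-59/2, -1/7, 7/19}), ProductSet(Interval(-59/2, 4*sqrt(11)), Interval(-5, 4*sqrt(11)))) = ProductSet({8/3, 3*sqrt(2)}, {-1/7, 7/19})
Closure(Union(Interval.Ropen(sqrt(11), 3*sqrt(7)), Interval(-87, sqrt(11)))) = Interval(-87, 3*sqrt(7))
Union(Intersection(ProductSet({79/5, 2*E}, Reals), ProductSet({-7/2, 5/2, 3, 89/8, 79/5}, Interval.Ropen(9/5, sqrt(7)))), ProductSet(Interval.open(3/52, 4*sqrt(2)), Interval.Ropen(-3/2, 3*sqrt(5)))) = Union(ProductSet({79/5}, Interval.Ropen(9/5, sqrt(7))), ProductSet(Interval.open(3/52, 4*sqrt(2)), Interval.Ropen(-3/2, 3*sqrt(5))))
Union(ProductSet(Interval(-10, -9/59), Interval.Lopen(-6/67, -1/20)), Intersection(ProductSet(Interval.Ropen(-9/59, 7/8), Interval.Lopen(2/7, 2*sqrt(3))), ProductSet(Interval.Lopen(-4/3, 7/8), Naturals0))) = Union(ProductSet(Interval(-10, -9/59), Interval.Lopen(-6/67, -1/20)), ProductSet(Interval.Ropen(-9/59, 7/8), Range(1, 4, 1)))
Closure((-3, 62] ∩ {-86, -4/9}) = {-4/9}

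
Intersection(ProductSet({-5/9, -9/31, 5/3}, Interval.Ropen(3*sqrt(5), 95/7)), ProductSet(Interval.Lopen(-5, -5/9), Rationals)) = ProductSet({-5/9}, Intersection(Interval.Ropen(3*sqrt(5), 95/7), Rationals))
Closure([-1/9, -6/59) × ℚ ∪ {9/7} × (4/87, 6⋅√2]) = ([-1/9, -6/59] × ℝ) ∪ ({9/7} × [4/87, 6⋅√2])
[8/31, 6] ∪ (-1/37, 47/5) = (-1/37, 47/5)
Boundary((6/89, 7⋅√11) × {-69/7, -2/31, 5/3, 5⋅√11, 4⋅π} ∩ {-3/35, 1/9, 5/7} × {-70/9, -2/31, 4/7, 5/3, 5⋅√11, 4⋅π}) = {1/9, 5/7} × {-2/31, 5/3, 5⋅√11, 4⋅π}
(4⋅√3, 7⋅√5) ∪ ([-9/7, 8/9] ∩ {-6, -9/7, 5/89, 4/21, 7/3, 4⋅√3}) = {-9/7, 5/89, 4/21} ∪ (4⋅√3, 7⋅√5)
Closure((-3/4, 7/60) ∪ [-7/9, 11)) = [-7/9, 11]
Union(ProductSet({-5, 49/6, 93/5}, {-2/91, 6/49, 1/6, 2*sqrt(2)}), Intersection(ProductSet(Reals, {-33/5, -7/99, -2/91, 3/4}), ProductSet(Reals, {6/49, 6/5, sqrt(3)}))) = ProductSet({-5, 49/6, 93/5}, {-2/91, 6/49, 1/6, 2*sqrt(2)})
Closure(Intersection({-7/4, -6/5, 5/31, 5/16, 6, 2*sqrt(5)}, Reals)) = {-7/4, -6/5, 5/31, 5/16, 6, 2*sqrt(5)}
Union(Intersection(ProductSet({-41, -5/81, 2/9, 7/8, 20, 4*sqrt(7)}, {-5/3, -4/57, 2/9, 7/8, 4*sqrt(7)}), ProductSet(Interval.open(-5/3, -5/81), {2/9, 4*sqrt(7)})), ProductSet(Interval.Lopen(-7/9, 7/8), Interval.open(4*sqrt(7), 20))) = ProductSet(Interval.Lopen(-7/9, 7/8), Interval.open(4*sqrt(7), 20))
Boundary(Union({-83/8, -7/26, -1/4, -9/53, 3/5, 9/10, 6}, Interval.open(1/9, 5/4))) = {-83/8, -7/26, -1/4, -9/53, 1/9, 5/4, 6}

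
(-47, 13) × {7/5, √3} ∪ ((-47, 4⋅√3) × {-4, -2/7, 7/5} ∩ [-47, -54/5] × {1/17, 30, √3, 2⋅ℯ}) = (-47, 13) × {7/5, √3}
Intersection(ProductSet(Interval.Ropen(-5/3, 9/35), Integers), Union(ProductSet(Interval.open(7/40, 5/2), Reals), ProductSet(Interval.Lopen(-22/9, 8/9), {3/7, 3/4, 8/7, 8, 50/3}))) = Union(ProductSet(Interval.Ropen(-5/3, 9/35), {8}), ProductSet(Interval.open(7/40, 9/35), Integers))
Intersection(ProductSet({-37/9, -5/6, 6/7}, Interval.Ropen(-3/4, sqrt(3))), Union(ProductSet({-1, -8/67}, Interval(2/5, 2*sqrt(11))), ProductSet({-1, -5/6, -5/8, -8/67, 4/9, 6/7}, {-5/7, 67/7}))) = ProductSet({-5/6, 6/7}, {-5/7})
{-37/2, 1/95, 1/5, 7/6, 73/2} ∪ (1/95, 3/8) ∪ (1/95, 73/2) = {-37/2} ∪ [1/95, 73/2]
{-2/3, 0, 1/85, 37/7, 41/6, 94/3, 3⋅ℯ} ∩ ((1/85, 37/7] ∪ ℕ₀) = {0, 37/7}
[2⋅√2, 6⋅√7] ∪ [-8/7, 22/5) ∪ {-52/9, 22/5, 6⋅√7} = {-52/9} ∪ [-8/7, 6⋅√7]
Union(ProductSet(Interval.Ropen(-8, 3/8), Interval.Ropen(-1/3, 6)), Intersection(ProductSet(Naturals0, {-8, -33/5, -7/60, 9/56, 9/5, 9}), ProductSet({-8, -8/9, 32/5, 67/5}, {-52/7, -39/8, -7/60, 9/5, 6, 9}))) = ProductSet(Interval.Ropen(-8, 3/8), Interval.Ropen(-1/3, 6))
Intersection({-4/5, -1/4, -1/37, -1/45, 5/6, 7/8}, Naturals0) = EmptySet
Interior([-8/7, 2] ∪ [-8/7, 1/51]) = (-8/7, 2)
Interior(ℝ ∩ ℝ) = ℝ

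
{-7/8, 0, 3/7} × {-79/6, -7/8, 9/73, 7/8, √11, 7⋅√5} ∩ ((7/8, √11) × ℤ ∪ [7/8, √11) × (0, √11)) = ∅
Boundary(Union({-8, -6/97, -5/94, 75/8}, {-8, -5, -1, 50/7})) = {-8, -5, -1, -6/97, -5/94, 50/7, 75/8}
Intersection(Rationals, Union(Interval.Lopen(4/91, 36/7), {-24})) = Union({-24}, Intersection(Interval.Lopen(4/91, 36/7), Rationals))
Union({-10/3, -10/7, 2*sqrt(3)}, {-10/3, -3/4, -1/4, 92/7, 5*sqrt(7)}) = {-10/3, -10/7, -3/4, -1/4, 92/7, 2*sqrt(3), 5*sqrt(7)}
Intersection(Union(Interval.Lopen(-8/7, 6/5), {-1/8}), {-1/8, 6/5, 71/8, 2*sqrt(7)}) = {-1/8, 6/5}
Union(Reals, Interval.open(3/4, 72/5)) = Interval(-oo, oo)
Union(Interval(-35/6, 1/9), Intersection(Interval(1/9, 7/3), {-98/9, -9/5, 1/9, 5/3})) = Union({5/3}, Interval(-35/6, 1/9))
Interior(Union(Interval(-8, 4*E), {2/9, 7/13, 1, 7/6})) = Interval.open(-8, 4*E)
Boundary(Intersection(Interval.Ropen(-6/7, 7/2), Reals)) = {-6/7, 7/2}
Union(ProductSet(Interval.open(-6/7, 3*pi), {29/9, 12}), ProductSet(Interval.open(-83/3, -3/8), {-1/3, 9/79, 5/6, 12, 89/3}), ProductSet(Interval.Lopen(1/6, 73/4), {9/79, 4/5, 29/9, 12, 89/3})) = Union(ProductSet(Interval.open(-83/3, -3/8), {-1/3, 9/79, 5/6, 12, 89/3}), ProductSet(Interval.open(-6/7, 3*pi), {29/9, 12}), ProductSet(Interval.Lopen(1/6, 73/4), {9/79, 4/5, 29/9, 12, 89/3}))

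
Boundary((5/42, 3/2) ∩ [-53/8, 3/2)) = {5/42, 3/2}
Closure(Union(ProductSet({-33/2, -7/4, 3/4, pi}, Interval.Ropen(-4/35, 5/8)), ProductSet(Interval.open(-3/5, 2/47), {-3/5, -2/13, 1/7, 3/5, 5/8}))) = Union(ProductSet({-33/2, -7/4, 3/4, pi}, Interval(-4/35, 5/8)), ProductSet(Interval(-3/5, 2/47), {-3/5, -2/13, 1/7, 3/5, 5/8}))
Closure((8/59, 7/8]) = [8/59, 7/8]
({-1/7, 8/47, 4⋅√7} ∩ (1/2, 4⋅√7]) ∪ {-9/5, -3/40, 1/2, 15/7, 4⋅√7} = {-9/5, -3/40, 1/2, 15/7, 4⋅√7}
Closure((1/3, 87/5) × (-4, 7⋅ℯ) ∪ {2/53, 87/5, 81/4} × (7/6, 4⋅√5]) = ({1/3, 87/5} × [-4, 7⋅ℯ]) ∪ ([1/3, 87/5] × {-4, 7⋅ℯ}) ∪ ((1/3, 87/5) × (-4, 7⋅ℯ)) ∪ ({2/53, 87/5, 81/4} × [7/6, 4⋅√5])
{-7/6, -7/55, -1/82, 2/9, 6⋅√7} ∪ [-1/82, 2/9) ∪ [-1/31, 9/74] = {-7/6, -7/55, 6⋅√7} ∪ [-1/31, 2/9]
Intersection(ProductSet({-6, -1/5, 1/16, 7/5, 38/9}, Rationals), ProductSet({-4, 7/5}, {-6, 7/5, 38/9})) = ProductSet({7/5}, {-6, 7/5, 38/9})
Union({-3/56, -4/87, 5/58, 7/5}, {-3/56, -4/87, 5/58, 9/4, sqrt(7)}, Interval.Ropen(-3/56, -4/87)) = Union({5/58, 7/5, 9/4, sqrt(7)}, Interval(-3/56, -4/87))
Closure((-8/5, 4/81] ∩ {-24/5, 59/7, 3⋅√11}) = ∅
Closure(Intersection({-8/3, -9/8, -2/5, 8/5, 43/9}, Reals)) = {-8/3, -9/8, -2/5, 8/5, 43/9}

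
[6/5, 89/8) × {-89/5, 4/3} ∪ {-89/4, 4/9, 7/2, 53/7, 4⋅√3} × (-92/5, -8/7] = ([6/5, 89/8) × {-89/5, 4/3}) ∪ ({-89/4, 4/9, 7/2, 53/7, 4⋅√3} × (-92/5, -8/7])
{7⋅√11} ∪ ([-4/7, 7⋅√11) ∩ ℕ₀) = {0, 1, …, 23} ∪ {7⋅√11}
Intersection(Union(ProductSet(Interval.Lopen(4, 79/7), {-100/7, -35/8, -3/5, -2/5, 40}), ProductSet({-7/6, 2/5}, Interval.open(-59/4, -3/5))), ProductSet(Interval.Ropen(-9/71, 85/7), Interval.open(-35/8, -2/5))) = Union(ProductSet({2/5}, Interval.open(-35/8, -3/5)), ProductSet(Interval.Lopen(4, 79/7), {-3/5}))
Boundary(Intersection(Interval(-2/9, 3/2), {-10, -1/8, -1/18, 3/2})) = {-1/8, -1/18, 3/2}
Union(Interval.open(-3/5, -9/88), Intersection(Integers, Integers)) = Union(Integers, Interval.open(-3/5, -9/88))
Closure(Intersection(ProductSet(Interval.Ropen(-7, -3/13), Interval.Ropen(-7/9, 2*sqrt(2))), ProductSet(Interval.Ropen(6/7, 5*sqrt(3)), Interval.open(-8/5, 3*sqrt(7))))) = EmptySet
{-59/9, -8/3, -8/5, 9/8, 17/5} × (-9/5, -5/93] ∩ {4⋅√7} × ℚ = ∅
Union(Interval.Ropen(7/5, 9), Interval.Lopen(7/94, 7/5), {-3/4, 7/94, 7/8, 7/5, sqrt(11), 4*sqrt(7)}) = Union({-3/4, 4*sqrt(7)}, Interval.Ropen(7/94, 9))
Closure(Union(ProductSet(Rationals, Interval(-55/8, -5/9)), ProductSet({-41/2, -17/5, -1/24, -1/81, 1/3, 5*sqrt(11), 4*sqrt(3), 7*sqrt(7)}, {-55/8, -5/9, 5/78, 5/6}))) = Union(ProductSet({-41/2, -17/5, -1/24, -1/81, 1/3, 5*sqrt(11), 4*sqrt(3), 7*sqrt(7)}, {-55/8, -5/9, 5/78, 5/6}), ProductSet(Reals, Interval(-55/8, -5/9)))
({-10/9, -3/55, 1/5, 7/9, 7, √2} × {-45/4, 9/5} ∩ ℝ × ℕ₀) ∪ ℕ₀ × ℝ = ℕ₀ × ℝ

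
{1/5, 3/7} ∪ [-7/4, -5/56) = [-7/4, -5/56) ∪ {1/5, 3/7}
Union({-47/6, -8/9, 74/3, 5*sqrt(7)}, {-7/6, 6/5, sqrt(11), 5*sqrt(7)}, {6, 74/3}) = {-47/6, -7/6, -8/9, 6/5, 6, 74/3, sqrt(11), 5*sqrt(7)}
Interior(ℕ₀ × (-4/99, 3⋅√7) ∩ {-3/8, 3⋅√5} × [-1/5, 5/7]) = ∅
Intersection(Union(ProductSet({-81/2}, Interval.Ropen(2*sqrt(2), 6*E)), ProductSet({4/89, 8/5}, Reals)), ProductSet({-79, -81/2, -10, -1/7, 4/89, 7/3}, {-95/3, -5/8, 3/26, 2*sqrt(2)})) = Union(ProductSet({-81/2}, {2*sqrt(2)}), ProductSet({4/89}, {-95/3, -5/8, 3/26, 2*sqrt(2)}))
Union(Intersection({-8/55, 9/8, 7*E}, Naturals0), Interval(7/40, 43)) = Interval(7/40, 43)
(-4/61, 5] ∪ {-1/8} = {-1/8} ∪ (-4/61, 5]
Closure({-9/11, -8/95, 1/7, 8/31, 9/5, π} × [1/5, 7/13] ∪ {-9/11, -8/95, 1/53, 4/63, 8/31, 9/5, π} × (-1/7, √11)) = ({-9/11, -8/95, 1/7, 8/31, 9/5, π} × [1/5, 7/13]) ∪ ({-9/11, -8/95, 1/53, 4/63, 8/31, 9/5, π} × [-1/7, √11])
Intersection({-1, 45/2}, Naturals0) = EmptySet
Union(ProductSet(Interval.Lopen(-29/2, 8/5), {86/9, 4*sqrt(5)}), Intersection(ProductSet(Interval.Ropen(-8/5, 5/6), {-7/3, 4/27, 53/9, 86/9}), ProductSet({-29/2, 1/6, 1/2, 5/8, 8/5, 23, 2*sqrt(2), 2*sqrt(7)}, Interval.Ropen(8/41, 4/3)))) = ProductSet(Interval.Lopen(-29/2, 8/5), {86/9, 4*sqrt(5)})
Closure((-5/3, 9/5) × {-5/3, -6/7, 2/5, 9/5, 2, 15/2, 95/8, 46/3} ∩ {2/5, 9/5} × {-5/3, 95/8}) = {2/5} × {-5/3, 95/8}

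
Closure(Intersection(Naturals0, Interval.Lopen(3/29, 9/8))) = Range(1, 2, 1)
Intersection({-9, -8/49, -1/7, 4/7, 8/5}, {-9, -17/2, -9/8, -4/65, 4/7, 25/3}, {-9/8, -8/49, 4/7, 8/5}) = {4/7}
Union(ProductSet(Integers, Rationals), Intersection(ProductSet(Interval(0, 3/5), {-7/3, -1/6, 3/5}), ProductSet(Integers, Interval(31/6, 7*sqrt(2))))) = ProductSet(Integers, Rationals)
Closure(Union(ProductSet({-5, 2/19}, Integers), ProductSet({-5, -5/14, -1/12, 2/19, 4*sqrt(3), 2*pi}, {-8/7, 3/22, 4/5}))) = Union(ProductSet({-5, 2/19}, Integers), ProductSet({-5, -5/14, -1/12, 2/19, 4*sqrt(3), 2*pi}, {-8/7, 3/22, 4/5}))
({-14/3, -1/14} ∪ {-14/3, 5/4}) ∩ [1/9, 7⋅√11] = {5/4}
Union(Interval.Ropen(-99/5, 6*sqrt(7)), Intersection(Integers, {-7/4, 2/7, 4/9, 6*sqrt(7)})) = Interval.Ropen(-99/5, 6*sqrt(7))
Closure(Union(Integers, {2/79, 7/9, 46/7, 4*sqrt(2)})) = Union({2/79, 7/9, 46/7, 4*sqrt(2)}, Integers)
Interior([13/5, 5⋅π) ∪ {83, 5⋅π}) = (13/5, 5⋅π)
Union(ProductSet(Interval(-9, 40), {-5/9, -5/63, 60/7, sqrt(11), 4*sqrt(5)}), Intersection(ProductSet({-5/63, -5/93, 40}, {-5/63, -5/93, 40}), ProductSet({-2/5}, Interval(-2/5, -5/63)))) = ProductSet(Interval(-9, 40), {-5/9, -5/63, 60/7, sqrt(11), 4*sqrt(5)})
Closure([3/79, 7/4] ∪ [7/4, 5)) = [3/79, 5]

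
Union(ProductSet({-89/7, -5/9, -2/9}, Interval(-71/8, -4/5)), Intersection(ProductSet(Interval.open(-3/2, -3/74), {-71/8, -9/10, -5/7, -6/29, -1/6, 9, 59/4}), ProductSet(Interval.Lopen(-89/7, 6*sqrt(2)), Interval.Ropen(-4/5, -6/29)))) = Union(ProductSet({-89/7, -5/9, -2/9}, Interval(-71/8, -4/5)), ProductSet(Interval.open(-3/2, -3/74), {-5/7}))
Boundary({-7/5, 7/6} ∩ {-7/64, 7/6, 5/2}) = {7/6}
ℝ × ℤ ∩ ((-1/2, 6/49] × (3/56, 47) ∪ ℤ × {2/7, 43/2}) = (-1/2, 6/49] × {1, 2, …, 46}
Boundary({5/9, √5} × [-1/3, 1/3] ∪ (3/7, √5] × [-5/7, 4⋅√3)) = ({3/7, √5} × [-5/7, 4⋅√3]) ∪ ([3/7, √5] × {-5/7, 4⋅√3})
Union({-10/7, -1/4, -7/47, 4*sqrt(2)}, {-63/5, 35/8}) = {-63/5, -10/7, -1/4, -7/47, 35/8, 4*sqrt(2)}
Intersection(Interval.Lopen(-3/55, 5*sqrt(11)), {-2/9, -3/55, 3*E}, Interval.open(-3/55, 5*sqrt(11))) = {3*E}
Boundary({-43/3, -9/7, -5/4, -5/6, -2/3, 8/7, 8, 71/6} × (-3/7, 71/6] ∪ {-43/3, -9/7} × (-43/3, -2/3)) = ({-43/3, -9/7} × [-43/3, -2/3]) ∪ ({-43/3, -9/7, -5/4, -5/6, -2/3, 8/7, 8, 71/6} × [-3/7, 71/6])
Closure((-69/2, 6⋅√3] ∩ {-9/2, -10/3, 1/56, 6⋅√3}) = {-9/2, -10/3, 1/56, 6⋅√3}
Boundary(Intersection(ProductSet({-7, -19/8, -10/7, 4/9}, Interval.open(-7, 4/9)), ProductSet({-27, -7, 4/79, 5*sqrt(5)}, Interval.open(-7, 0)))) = ProductSet({-7}, Interval(-7, 0))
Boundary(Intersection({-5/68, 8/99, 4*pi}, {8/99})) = {8/99}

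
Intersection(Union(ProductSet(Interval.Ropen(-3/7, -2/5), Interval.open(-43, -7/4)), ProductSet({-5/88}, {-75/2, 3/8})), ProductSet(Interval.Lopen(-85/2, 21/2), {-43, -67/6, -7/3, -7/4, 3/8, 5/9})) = Union(ProductSet({-5/88}, {3/8}), ProductSet(Interval.Ropen(-3/7, -2/5), {-67/6, -7/3}))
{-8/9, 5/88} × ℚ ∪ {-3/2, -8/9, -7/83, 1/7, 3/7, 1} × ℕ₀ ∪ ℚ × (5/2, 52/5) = ({-8/9, 5/88} × ℚ) ∪ (ℚ × (5/2, 52/5)) ∪ ({-3/2, -8/9, -7/83, 1/7, 3/7, 1} × ℕ₀)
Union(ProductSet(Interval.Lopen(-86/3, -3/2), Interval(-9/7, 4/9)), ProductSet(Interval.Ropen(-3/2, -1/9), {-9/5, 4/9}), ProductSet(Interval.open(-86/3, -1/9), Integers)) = Union(ProductSet(Interval.Lopen(-86/3, -3/2), Interval(-9/7, 4/9)), ProductSet(Interval.open(-86/3, -1/9), Integers), ProductSet(Interval.Ropen(-3/2, -1/9), {-9/5, 4/9}))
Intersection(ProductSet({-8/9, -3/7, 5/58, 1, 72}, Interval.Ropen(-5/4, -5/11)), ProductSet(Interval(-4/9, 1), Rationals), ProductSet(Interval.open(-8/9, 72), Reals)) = ProductSet({-3/7, 5/58, 1}, Intersection(Interval.Ropen(-5/4, -5/11), Rationals))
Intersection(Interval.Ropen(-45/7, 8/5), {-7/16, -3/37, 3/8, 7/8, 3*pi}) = {-7/16, -3/37, 3/8, 7/8}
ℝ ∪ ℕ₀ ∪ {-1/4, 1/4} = ℝ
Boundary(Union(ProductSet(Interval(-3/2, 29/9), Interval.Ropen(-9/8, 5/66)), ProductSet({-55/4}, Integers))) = Union(ProductSet({-55/4}, Integers), ProductSet({-3/2, 29/9}, Interval(-9/8, 5/66)), ProductSet(Interval(-3/2, 29/9), {-9/8, 5/66}))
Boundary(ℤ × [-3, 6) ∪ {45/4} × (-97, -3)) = (ℤ × [-3, 6]) ∪ ({45/4} × [-97, -3])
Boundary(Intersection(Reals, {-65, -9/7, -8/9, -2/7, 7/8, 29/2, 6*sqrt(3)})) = {-65, -9/7, -8/9, -2/7, 7/8, 29/2, 6*sqrt(3)}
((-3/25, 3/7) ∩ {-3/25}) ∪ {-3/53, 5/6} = {-3/53, 5/6}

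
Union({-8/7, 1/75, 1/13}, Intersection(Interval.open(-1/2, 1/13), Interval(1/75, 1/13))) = Union({-8/7}, Interval(1/75, 1/13))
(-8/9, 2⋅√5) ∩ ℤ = {0, 1, …, 4}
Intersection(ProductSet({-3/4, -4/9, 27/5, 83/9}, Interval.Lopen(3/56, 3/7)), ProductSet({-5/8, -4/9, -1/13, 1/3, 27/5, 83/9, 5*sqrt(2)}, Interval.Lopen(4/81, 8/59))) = ProductSet({-4/9, 27/5, 83/9}, Interval.Lopen(3/56, 8/59))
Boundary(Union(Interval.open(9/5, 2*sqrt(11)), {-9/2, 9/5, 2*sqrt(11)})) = {-9/2, 9/5, 2*sqrt(11)}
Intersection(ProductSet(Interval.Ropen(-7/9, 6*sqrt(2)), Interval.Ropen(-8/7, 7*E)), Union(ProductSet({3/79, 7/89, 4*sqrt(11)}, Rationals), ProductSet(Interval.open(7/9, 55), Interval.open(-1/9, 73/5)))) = Union(ProductSet({3/79, 7/89}, Intersection(Interval.Ropen(-8/7, 7*E), Rationals)), ProductSet(Interval.open(7/9, 6*sqrt(2)), Interval.open(-1/9, 73/5)))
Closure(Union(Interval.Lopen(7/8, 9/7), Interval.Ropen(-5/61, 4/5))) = Union(Interval(-5/61, 4/5), Interval(7/8, 9/7))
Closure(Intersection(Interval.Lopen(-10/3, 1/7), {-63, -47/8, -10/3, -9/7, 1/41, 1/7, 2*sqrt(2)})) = {-9/7, 1/41, 1/7}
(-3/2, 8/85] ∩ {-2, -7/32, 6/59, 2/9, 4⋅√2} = {-7/32}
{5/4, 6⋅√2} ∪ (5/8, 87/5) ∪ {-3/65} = {-3/65} ∪ (5/8, 87/5)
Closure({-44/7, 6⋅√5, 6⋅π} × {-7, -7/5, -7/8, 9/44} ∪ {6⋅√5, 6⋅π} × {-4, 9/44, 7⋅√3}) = ({-44/7, 6⋅√5, 6⋅π} × {-7, -7/5, -7/8, 9/44}) ∪ ({6⋅√5, 6⋅π} × {-4, 9/44, 7⋅√3})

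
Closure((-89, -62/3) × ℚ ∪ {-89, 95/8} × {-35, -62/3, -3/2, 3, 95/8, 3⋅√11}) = ([-89, -62/3] × ℝ) ∪ ({-89, 95/8} × {-35, -62/3, -3/2, 3, 95/8, 3⋅√11})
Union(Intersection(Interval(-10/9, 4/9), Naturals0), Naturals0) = Union(Naturals0, Range(0, 1, 1))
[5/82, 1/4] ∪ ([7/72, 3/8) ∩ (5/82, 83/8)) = [5/82, 3/8)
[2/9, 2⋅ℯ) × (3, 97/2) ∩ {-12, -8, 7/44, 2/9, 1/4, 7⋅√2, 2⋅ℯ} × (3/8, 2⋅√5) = {2/9, 1/4} × (3, 2⋅√5)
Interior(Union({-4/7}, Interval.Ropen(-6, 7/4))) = Interval.open(-6, 7/4)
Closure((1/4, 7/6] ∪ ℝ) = (-∞, ∞)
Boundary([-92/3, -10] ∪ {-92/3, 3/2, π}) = {-92/3, -10, 3/2, π}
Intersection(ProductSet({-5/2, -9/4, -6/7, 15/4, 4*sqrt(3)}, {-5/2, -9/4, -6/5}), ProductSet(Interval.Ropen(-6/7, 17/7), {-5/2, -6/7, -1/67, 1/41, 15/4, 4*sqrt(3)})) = ProductSet({-6/7}, {-5/2})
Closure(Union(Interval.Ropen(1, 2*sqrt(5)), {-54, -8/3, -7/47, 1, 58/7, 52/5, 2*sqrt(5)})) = Union({-54, -8/3, -7/47, 58/7, 52/5}, Interval(1, 2*sqrt(5)))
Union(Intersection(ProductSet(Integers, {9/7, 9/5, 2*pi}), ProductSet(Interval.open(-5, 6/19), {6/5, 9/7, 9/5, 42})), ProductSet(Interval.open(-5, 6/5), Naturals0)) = Union(ProductSet(Interval.open(-5, 6/5), Naturals0), ProductSet(Range(-4, 1, 1), {9/7, 9/5}))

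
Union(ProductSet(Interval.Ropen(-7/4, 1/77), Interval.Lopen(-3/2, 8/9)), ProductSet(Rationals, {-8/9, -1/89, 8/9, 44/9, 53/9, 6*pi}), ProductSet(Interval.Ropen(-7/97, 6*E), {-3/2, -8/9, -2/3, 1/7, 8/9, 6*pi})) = Union(ProductSet(Interval.Ropen(-7/4, 1/77), Interval.Lopen(-3/2, 8/9)), ProductSet(Interval.Ropen(-7/97, 6*E), {-3/2, -8/9, -2/3, 1/7, 8/9, 6*pi}), ProductSet(Rationals, {-8/9, -1/89, 8/9, 44/9, 53/9, 6*pi}))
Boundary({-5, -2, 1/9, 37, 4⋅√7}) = {-5, -2, 1/9, 37, 4⋅√7}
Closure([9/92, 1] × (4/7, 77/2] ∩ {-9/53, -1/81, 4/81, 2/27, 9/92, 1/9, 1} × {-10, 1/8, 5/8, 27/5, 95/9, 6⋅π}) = {9/92, 1/9, 1} × {5/8, 27/5, 95/9, 6⋅π}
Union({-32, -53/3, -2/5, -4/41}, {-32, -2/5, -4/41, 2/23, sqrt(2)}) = {-32, -53/3, -2/5, -4/41, 2/23, sqrt(2)}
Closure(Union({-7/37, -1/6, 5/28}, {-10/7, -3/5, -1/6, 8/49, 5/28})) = {-10/7, -3/5, -7/37, -1/6, 8/49, 5/28}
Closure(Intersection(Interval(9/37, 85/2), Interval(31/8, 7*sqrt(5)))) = Interval(31/8, 7*sqrt(5))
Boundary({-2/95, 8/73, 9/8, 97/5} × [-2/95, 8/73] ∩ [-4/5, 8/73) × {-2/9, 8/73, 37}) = {-2/95} × {8/73}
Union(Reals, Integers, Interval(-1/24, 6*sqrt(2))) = Interval(-oo, oo)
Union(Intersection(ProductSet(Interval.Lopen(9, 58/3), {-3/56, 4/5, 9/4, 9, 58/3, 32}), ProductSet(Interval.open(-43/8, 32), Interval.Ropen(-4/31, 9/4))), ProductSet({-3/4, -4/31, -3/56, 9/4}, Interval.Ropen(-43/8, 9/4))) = Union(ProductSet({-3/4, -4/31, -3/56, 9/4}, Interval.Ropen(-43/8, 9/4)), ProductSet(Interval.Lopen(9, 58/3), {-3/56, 4/5}))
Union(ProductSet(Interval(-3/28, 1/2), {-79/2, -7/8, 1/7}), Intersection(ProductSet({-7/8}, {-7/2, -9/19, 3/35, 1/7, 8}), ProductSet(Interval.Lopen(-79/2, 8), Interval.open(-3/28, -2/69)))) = ProductSet(Interval(-3/28, 1/2), {-79/2, -7/8, 1/7})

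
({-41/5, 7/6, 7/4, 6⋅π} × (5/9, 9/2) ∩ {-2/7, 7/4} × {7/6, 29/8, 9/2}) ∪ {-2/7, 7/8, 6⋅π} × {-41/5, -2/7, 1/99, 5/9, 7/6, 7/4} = ({7/4} × {7/6, 29/8}) ∪ ({-2/7, 7/8, 6⋅π} × {-41/5, -2/7, 1/99, 5/9, 7/6, 7/4})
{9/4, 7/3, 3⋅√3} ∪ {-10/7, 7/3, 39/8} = {-10/7, 9/4, 7/3, 39/8, 3⋅√3}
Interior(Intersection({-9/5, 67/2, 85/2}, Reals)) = EmptySet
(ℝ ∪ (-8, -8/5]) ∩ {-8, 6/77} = {-8, 6/77}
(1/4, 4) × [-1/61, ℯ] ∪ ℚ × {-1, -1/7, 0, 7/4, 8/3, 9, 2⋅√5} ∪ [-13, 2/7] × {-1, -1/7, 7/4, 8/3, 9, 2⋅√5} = ((1/4, 4) × [-1/61, ℯ]) ∪ (ℚ × {-1, -1/7, 0, 7/4, 8/3, 9, 2⋅√5}) ∪ ([-13, 2/7] × {-1, -1/7, 7/4, 8/3, 9, 2⋅√5})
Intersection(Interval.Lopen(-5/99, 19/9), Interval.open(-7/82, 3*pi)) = Interval.Lopen(-5/99, 19/9)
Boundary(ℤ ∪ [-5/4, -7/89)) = {-5/4, -7/89} ∪ (ℤ \ (-5/4, -7/89))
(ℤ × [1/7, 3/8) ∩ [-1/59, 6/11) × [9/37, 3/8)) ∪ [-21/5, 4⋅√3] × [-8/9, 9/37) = ({0} × [9/37, 3/8)) ∪ ([-21/5, 4⋅√3] × [-8/9, 9/37))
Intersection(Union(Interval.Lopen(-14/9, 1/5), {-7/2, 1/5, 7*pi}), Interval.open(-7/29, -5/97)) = Interval.open(-7/29, -5/97)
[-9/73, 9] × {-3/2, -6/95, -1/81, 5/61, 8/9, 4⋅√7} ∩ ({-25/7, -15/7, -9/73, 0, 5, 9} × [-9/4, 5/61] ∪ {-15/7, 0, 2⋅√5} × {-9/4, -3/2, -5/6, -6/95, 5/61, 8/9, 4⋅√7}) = ({-9/73, 0, 5, 9} × {-3/2, -6/95, -1/81, 5/61}) ∪ ({0, 2⋅√5} × {-3/2, -6/95, 5/61, 8/9, 4⋅√7})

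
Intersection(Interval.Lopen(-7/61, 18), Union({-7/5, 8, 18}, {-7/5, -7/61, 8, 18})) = {8, 18}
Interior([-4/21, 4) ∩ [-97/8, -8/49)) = (-4/21, -8/49)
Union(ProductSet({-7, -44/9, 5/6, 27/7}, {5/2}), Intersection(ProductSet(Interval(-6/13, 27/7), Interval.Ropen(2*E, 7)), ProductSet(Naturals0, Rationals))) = Union(ProductSet({-7, -44/9, 5/6, 27/7}, {5/2}), ProductSet(Range(0, 4, 1), Intersection(Interval.Ropen(2*E, 7), Rationals)))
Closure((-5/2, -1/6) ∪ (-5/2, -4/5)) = [-5/2, -1/6]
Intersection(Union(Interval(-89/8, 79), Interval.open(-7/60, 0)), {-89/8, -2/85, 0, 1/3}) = {-89/8, -2/85, 0, 1/3}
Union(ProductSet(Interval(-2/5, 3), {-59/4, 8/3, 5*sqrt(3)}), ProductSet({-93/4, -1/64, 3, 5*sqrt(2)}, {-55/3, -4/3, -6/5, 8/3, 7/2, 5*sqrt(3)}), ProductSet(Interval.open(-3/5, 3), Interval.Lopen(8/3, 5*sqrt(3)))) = Union(ProductSet({-93/4, -1/64, 3, 5*sqrt(2)}, {-55/3, -4/3, -6/5, 8/3, 7/2, 5*sqrt(3)}), ProductSet(Interval.open(-3/5, 3), Interval.Lopen(8/3, 5*sqrt(3))), ProductSet(Interval(-2/5, 3), {-59/4, 8/3, 5*sqrt(3)}))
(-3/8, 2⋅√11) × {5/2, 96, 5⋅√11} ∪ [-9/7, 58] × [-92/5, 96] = [-9/7, 58] × [-92/5, 96]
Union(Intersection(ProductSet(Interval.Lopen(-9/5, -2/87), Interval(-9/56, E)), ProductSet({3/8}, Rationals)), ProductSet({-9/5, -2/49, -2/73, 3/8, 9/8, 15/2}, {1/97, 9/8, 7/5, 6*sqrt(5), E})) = ProductSet({-9/5, -2/49, -2/73, 3/8, 9/8, 15/2}, {1/97, 9/8, 7/5, 6*sqrt(5), E})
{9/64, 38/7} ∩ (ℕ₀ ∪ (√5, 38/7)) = ∅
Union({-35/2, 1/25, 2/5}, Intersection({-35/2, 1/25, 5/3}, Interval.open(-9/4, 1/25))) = {-35/2, 1/25, 2/5}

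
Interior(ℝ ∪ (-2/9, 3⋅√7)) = (-∞, ∞)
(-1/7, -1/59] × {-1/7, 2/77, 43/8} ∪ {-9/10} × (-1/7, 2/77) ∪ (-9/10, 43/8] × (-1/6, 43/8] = ({-9/10} × (-1/7, 2/77)) ∪ ((-9/10, 43/8] × (-1/6, 43/8])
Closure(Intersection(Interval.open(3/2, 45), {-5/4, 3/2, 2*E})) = {2*E}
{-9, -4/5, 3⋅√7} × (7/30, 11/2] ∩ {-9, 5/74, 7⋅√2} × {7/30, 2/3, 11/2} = {-9} × {2/3, 11/2}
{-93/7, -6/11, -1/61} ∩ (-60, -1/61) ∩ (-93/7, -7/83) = {-6/11}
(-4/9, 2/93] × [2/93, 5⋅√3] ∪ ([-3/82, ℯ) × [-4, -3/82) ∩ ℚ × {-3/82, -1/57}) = (-4/9, 2/93] × [2/93, 5⋅√3]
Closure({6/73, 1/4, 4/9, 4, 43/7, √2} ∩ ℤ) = {4}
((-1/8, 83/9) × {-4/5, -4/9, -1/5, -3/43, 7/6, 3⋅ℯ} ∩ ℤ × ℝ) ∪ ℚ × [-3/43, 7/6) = (ℚ × [-3/43, 7/6)) ∪ ({0, 1, …, 9} × {-4/5, -4/9, -1/5, -3/43, 7/6, 3⋅ℯ})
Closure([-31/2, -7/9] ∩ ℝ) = [-31/2, -7/9]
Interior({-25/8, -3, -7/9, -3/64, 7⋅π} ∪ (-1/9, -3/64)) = (-1/9, -3/64)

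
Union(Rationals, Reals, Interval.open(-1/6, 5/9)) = Interval(-oo, oo)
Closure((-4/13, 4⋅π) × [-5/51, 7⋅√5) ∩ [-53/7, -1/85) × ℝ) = ({-4/13, -1/85} × [-5/51, 7⋅√5]) ∪ ([-4/13, -1/85] × {-5/51, 7⋅√5}) ∪ ((-4/13, -1/85) × [-5/51, 7⋅√5))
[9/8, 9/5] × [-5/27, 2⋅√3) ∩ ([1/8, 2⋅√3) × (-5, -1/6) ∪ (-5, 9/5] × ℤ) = [9/8, 9/5] × ([-5/27, -1/6) ∪ {0, 1, 2, 3})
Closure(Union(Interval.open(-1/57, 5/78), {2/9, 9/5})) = Union({2/9, 9/5}, Interval(-1/57, 5/78))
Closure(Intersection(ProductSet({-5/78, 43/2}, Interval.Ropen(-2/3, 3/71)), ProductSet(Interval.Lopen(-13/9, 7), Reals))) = ProductSet({-5/78}, Interval(-2/3, 3/71))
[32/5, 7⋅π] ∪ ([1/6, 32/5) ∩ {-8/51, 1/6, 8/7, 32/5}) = {1/6, 8/7} ∪ [32/5, 7⋅π]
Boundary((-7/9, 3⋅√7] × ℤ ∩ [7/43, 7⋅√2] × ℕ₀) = [7/43, 3⋅√7] × ℕ₀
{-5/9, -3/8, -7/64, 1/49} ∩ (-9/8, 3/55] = {-5/9, -3/8, -7/64, 1/49}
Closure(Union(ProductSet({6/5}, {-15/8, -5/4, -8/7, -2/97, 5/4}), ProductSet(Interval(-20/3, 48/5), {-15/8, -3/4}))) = Union(ProductSet({6/5}, {-15/8, -5/4, -8/7, -2/97, 5/4}), ProductSet(Interval(-20/3, 48/5), {-15/8, -3/4}))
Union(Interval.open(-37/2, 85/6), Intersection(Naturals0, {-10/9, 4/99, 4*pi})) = Interval.open(-37/2, 85/6)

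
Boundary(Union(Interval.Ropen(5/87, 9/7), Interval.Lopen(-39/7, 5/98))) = {-39/7, 5/98, 5/87, 9/7}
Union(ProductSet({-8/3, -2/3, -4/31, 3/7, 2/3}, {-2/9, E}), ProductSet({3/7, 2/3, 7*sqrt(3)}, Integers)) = Union(ProductSet({3/7, 2/3, 7*sqrt(3)}, Integers), ProductSet({-8/3, -2/3, -4/31, 3/7, 2/3}, {-2/9, E}))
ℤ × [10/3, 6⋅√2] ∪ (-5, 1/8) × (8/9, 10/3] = (ℤ × [10/3, 6⋅√2]) ∪ ((-5, 1/8) × (8/9, 10/3])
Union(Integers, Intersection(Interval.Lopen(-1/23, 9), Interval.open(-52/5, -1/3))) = Integers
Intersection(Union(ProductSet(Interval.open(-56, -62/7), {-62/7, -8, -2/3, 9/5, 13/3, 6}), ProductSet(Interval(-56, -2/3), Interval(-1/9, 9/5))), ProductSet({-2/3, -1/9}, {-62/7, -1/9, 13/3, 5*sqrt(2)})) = ProductSet({-2/3}, {-1/9})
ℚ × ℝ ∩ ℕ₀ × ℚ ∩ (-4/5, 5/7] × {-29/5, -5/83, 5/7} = {0} × {-29/5, -5/83, 5/7}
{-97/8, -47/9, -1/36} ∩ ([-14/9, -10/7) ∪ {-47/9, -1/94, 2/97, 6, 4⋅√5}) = {-47/9}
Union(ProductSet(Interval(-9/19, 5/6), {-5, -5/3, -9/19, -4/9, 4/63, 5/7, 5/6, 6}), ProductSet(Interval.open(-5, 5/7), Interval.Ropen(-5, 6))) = Union(ProductSet(Interval.open(-5, 5/7), Interval.Ropen(-5, 6)), ProductSet(Interval(-9/19, 5/6), {-5, -5/3, -9/19, -4/9, 4/63, 5/7, 5/6, 6}))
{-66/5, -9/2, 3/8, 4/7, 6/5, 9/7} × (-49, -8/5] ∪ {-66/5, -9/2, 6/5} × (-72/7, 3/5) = ({-66/5, -9/2, 6/5} × (-72/7, 3/5)) ∪ ({-66/5, -9/2, 3/8, 4/7, 6/5, 9/7} × (-49, -8/5])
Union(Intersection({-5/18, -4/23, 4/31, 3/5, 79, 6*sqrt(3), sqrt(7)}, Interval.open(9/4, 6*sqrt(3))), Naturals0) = Union({sqrt(7)}, Naturals0)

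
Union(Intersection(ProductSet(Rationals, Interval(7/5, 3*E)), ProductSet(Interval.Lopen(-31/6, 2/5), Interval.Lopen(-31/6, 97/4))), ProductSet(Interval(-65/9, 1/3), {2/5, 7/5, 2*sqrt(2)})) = Union(ProductSet(Intersection(Interval.Lopen(-31/6, 2/5), Rationals), Interval(7/5, 3*E)), ProductSet(Interval(-65/9, 1/3), {2/5, 7/5, 2*sqrt(2)}))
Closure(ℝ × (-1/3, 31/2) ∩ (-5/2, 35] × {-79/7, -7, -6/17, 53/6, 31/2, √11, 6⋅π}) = [-5/2, 35] × {53/6, √11}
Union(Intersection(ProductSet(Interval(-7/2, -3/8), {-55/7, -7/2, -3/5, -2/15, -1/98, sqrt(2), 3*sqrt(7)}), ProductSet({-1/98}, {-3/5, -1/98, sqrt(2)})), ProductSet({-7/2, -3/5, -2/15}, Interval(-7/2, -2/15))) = ProductSet({-7/2, -3/5, -2/15}, Interval(-7/2, -2/15))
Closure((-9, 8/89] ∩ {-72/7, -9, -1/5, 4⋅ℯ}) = {-1/5}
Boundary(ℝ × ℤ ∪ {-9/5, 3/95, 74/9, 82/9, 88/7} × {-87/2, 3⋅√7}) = (ℝ × ℤ) ∪ ({-9/5, 3/95, 74/9, 82/9, 88/7} × {-87/2, 3⋅√7})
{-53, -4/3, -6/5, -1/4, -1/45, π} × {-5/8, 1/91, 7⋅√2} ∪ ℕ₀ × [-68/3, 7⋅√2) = (ℕ₀ × [-68/3, 7⋅√2)) ∪ ({-53, -4/3, -6/5, -1/4, -1/45, π} × {-5/8, 1/91, 7⋅√2})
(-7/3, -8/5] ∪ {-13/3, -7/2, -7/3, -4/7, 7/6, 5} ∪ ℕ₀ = {-13/3, -7/2, -4/7, 7/6} ∪ [-7/3, -8/5] ∪ ℕ₀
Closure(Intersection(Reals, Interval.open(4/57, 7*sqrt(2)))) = Interval(4/57, 7*sqrt(2))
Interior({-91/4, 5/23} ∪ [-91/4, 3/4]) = (-91/4, 3/4)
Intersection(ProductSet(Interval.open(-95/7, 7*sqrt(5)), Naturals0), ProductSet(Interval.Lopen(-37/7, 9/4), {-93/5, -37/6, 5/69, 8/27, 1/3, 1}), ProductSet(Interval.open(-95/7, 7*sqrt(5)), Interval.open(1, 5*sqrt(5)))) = EmptySet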